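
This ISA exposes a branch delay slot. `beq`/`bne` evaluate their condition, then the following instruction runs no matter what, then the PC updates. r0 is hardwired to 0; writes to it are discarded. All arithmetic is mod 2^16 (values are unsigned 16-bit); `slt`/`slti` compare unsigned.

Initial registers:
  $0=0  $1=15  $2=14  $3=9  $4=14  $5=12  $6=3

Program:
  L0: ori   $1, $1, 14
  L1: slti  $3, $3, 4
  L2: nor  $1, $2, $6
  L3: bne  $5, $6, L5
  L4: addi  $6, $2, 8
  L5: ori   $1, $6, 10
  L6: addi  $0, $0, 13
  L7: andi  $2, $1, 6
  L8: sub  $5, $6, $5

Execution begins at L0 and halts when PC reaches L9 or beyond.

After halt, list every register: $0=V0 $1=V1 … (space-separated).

$0=0 $1=30 $2=6 $3=0 $4=14 $5=10 $6=22

[0] ori   $1, $1, 14  →  {$0:0, $1:15, $2:14, $3:9, $4:14, $5:12, $6:3}
[1] slti  $3, $3, 4  →  {$0:0, $1:15, $2:14, $3:0, $4:14, $5:12, $6:3}
[2] nor  $1, $2, $6  →  {$0:0, $1:65520, $2:14, $3:0, $4:14, $5:12, $6:3}
[3] bne  $5, $6, L5  →  {$0:0, $1:65520, $2:14, $3:0, $4:14, $5:12, $6:3}  ⟨branch taken⟩
[4] addi  $6, $2, 8  →  {$0:0, $1:65520, $2:14, $3:0, $4:14, $5:12, $6:22}
[5] ori   $1, $6, 10  →  {$0:0, $1:30, $2:14, $3:0, $4:14, $5:12, $6:22}
[6] addi  $0, $0, 13  →  {$0:0, $1:30, $2:14, $3:0, $4:14, $5:12, $6:22}
[7] andi  $2, $1, 6  →  {$0:0, $1:30, $2:6, $3:0, $4:14, $5:12, $6:22}
[8] sub  $5, $6, $5  →  {$0:0, $1:30, $2:6, $3:0, $4:14, $5:10, $6:22}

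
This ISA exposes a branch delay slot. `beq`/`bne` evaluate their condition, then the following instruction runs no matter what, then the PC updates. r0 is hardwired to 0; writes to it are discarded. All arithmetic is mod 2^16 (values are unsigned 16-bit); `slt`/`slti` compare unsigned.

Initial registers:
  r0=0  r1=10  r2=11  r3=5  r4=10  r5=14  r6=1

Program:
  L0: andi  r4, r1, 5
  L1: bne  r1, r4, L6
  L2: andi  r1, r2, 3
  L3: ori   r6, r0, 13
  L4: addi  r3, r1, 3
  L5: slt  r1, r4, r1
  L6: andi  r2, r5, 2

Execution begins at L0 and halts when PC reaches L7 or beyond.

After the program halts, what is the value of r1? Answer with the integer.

#0 andi  r4, r1, 5 ; 0/10/11/5/0/14/1
#1 bne  r1, r4, L6 ; 0/10/11/5/0/14/1 ; →target
#2 andi  r1, r2, 3 ; 0/3/11/5/0/14/1
#6 andi  r2, r5, 2 ; 0/3/2/5/0/14/1

3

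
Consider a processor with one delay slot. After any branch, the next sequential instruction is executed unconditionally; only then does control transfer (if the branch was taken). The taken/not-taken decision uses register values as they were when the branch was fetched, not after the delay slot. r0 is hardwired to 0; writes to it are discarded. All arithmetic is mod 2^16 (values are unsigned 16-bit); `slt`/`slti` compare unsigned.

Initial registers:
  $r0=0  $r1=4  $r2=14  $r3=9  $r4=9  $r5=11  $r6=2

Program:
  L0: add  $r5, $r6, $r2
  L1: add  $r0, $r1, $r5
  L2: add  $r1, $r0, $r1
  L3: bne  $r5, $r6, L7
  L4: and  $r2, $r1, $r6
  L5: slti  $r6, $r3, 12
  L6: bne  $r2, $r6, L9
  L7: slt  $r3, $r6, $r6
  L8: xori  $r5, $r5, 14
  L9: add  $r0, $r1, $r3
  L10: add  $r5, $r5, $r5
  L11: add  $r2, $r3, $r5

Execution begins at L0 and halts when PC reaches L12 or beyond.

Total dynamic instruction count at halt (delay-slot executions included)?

10

[0] add  $r5, $r6, $r2  →  {$r0:0, $r1:4, $r2:14, $r3:9, $r4:9, $r5:16, $r6:2}
[1] add  $r0, $r1, $r5  →  {$r0:0, $r1:4, $r2:14, $r3:9, $r4:9, $r5:16, $r6:2}
[2] add  $r1, $r0, $r1  →  {$r0:0, $r1:4, $r2:14, $r3:9, $r4:9, $r5:16, $r6:2}
[3] bne  $r5, $r6, L7  →  {$r0:0, $r1:4, $r2:14, $r3:9, $r4:9, $r5:16, $r6:2}  ⟨branch taken⟩
[4] and  $r2, $r1, $r6  →  {$r0:0, $r1:4, $r2:0, $r3:9, $r4:9, $r5:16, $r6:2}
[7] slt  $r3, $r6, $r6  →  {$r0:0, $r1:4, $r2:0, $r3:0, $r4:9, $r5:16, $r6:2}
[8] xori  $r5, $r5, 14  →  {$r0:0, $r1:4, $r2:0, $r3:0, $r4:9, $r5:30, $r6:2}
[9] add  $r0, $r1, $r3  →  {$r0:0, $r1:4, $r2:0, $r3:0, $r4:9, $r5:30, $r6:2}
[10] add  $r5, $r5, $r5  →  {$r0:0, $r1:4, $r2:0, $r3:0, $r4:9, $r5:60, $r6:2}
[11] add  $r2, $r3, $r5  →  {$r0:0, $r1:4, $r2:60, $r3:0, $r4:9, $r5:60, $r6:2}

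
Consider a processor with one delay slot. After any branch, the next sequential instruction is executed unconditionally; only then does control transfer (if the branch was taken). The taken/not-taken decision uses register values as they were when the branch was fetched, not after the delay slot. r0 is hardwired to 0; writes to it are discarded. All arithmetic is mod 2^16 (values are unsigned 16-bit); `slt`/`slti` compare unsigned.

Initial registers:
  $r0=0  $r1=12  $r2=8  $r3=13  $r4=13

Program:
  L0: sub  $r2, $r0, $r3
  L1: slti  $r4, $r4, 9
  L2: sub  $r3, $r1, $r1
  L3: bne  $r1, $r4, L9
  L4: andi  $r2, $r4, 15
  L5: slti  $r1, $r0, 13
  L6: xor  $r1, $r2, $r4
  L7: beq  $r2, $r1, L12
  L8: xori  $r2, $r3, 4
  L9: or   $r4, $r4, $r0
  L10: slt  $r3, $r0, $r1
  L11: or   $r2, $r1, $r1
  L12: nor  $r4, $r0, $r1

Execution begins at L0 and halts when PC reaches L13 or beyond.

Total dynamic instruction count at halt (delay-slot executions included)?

9

#0 sub  $r2, $r0, $r3 ; 0/12/65523/13/13
#1 slti  $r4, $r4, 9 ; 0/12/65523/13/0
#2 sub  $r3, $r1, $r1 ; 0/12/65523/0/0
#3 bne  $r1, $r4, L9 ; 0/12/65523/0/0 ; →target
#4 andi  $r2, $r4, 15 ; 0/12/0/0/0
#9 or   $r4, $r4, $r0 ; 0/12/0/0/0
#10 slt  $r3, $r0, $r1 ; 0/12/0/1/0
#11 or   $r2, $r1, $r1 ; 0/12/12/1/0
#12 nor  $r4, $r0, $r1 ; 0/12/12/1/65523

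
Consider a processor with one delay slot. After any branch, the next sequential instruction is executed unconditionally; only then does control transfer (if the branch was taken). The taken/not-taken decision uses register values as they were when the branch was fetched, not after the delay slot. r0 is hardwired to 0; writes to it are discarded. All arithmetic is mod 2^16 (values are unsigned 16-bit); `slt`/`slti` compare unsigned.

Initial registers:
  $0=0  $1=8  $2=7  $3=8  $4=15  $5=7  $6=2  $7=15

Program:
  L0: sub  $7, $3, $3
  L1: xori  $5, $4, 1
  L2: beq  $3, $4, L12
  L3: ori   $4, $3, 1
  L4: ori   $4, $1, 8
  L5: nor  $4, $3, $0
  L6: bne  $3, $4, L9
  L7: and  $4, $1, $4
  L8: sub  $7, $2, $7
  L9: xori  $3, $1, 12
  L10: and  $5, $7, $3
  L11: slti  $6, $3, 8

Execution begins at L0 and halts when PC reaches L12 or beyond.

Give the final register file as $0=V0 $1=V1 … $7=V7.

PC=0  sub  $7, $3, $3        | $0=0 $1=8 $2=7 $3=8 $4=15 $5=7 $6=2 $7=0
PC=1  xori  $5, $4, 1        | $0=0 $1=8 $2=7 $3=8 $4=15 $5=14 $6=2 $7=0
PC=2  beq  $3, $4, L12       | $0=0 $1=8 $2=7 $3=8 $4=15 $5=14 $6=2 $7=0  [not taken]
PC=3  ori   $4, $3, 1        | $0=0 $1=8 $2=7 $3=8 $4=9 $5=14 $6=2 $7=0
PC=4  ori   $4, $1, 8        | $0=0 $1=8 $2=7 $3=8 $4=8 $5=14 $6=2 $7=0
PC=5  nor  $4, $3, $0        | $0=0 $1=8 $2=7 $3=8 $4=65527 $5=14 $6=2 $7=0
PC=6  bne  $3, $4, L9        | $0=0 $1=8 $2=7 $3=8 $4=65527 $5=14 $6=2 $7=0  [TAKEN]
PC=7  and  $4, $1, $4        | $0=0 $1=8 $2=7 $3=8 $4=0 $5=14 $6=2 $7=0
PC=9  xori  $3, $1, 12       | $0=0 $1=8 $2=7 $3=4 $4=0 $5=14 $6=2 $7=0
PC=10 and  $5, $7, $3        | $0=0 $1=8 $2=7 $3=4 $4=0 $5=0 $6=2 $7=0
PC=11 slti  $6, $3, 8        | $0=0 $1=8 $2=7 $3=4 $4=0 $5=0 $6=1 $7=0

$0=0 $1=8 $2=7 $3=4 $4=0 $5=0 $6=1 $7=0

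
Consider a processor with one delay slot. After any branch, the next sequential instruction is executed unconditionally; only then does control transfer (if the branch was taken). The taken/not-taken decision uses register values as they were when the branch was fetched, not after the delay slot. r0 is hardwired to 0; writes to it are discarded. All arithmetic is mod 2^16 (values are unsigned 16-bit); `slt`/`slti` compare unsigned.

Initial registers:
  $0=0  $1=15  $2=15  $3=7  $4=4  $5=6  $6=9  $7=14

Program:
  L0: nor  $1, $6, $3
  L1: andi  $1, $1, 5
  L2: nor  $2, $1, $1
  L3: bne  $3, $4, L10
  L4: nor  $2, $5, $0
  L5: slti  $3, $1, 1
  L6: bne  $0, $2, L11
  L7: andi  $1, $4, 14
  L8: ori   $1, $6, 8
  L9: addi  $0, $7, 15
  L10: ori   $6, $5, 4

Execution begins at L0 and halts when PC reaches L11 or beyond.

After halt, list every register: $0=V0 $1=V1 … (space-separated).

$0=0 $1=0 $2=65529 $3=7 $4=4 $5=6 $6=6 $7=14

#0 nor  $1, $6, $3 ; 0/65520/15/7/4/6/9/14
#1 andi  $1, $1, 5 ; 0/0/15/7/4/6/9/14
#2 nor  $2, $1, $1 ; 0/0/65535/7/4/6/9/14
#3 bne  $3, $4, L10 ; 0/0/65535/7/4/6/9/14 ; →target
#4 nor  $2, $5, $0 ; 0/0/65529/7/4/6/9/14
#10 ori   $6, $5, 4 ; 0/0/65529/7/4/6/6/14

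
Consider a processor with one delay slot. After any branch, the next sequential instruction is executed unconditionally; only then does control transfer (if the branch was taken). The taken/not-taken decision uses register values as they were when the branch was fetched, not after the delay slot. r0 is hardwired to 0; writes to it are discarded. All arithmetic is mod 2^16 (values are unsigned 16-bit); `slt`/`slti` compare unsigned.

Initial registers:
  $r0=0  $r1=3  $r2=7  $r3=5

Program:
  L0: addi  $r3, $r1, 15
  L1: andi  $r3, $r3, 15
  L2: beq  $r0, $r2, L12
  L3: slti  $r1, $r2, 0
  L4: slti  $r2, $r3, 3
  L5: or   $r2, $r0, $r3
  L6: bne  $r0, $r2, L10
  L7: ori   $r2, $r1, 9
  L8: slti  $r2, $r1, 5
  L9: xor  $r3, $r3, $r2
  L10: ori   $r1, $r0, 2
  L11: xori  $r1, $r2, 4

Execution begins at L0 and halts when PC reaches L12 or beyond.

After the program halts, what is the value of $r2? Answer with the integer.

  step pc=0: addi  $r3, $r1, 15  regs=(0,3,7,18)
  step pc=1: andi  $r3, $r3, 15  regs=(0,3,7,2)
  step pc=2: beq  $r0, $r2, L12  cond=F  regs=(0,3,7,2)
  step pc=3: slti  $r1, $r2, 0  regs=(0,0,7,2)
  step pc=4: slti  $r2, $r3, 3  regs=(0,0,1,2)
  step pc=5: or   $r2, $r0, $r3  regs=(0,0,2,2)
  step pc=6: bne  $r0, $r2, L10  cond=T  regs=(0,0,2,2)
  step pc=7: ori   $r2, $r1, 9  regs=(0,0,9,2)
  step pc=10: ori   $r1, $r0, 2  regs=(0,2,9,2)
  step pc=11: xori  $r1, $r2, 4  regs=(0,13,9,2)

9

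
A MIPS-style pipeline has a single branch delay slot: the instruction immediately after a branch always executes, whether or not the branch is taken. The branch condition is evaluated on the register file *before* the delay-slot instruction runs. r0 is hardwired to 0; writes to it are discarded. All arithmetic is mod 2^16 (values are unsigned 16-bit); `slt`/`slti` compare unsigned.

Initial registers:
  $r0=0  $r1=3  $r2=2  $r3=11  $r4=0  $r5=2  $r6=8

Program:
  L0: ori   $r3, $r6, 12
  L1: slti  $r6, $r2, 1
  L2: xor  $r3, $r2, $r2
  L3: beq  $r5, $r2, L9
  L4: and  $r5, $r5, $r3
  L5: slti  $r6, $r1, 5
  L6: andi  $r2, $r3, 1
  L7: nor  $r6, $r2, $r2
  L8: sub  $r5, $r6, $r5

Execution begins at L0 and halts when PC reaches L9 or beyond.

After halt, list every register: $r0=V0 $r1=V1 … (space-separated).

PC=0  ori   $r3, $r6, 12     | $r0=0 $r1=3 $r2=2 $r3=12 $r4=0 $r5=2 $r6=8
PC=1  slti  $r6, $r2, 1      | $r0=0 $r1=3 $r2=2 $r3=12 $r4=0 $r5=2 $r6=0
PC=2  xor  $r3, $r2, $r2     | $r0=0 $r1=3 $r2=2 $r3=0 $r4=0 $r5=2 $r6=0
PC=3  beq  $r5, $r2, L9      | $r0=0 $r1=3 $r2=2 $r3=0 $r4=0 $r5=2 $r6=0  [TAKEN]
PC=4  and  $r5, $r5, $r3     | $r0=0 $r1=3 $r2=2 $r3=0 $r4=0 $r5=0 $r6=0

$r0=0 $r1=3 $r2=2 $r3=0 $r4=0 $r5=0 $r6=0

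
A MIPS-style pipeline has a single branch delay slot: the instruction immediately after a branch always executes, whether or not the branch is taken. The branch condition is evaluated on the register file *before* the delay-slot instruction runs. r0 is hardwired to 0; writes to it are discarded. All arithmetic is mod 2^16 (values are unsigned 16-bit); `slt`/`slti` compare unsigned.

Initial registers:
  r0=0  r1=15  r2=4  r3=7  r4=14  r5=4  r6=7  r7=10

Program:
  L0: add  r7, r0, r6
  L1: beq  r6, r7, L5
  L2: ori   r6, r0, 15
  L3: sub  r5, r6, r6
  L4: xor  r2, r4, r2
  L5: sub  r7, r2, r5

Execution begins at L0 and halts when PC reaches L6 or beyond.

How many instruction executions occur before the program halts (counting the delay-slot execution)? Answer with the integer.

PC=0  add  r7, r0, r6        | r0=0 r1=15 r2=4 r3=7 r4=14 r5=4 r6=7 r7=7
PC=1  beq  r6, r7, L5        | r0=0 r1=15 r2=4 r3=7 r4=14 r5=4 r6=7 r7=7  [TAKEN]
PC=2  ori   r6, r0, 15       | r0=0 r1=15 r2=4 r3=7 r4=14 r5=4 r6=15 r7=7
PC=5  sub  r7, r2, r5        | r0=0 r1=15 r2=4 r3=7 r4=14 r5=4 r6=15 r7=0

4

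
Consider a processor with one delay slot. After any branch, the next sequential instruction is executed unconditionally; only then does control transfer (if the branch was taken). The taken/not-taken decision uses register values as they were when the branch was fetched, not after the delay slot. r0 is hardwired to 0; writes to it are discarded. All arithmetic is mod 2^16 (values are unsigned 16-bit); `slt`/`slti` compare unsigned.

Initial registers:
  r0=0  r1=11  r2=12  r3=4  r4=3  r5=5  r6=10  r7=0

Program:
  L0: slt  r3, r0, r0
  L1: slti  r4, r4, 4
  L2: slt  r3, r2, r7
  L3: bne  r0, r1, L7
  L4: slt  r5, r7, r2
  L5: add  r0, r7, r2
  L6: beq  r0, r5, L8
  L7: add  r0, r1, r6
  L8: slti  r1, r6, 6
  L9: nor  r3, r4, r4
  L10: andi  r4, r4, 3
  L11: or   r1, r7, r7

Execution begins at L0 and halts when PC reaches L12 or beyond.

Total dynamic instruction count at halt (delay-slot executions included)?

10

#0 slt  r3, r0, r0 ; 0/11/12/0/3/5/10/0
#1 slti  r4, r4, 4 ; 0/11/12/0/1/5/10/0
#2 slt  r3, r2, r7 ; 0/11/12/0/1/5/10/0
#3 bne  r0, r1, L7 ; 0/11/12/0/1/5/10/0 ; →target
#4 slt  r5, r7, r2 ; 0/11/12/0/1/1/10/0
#7 add  r0, r1, r6 ; 0/11/12/0/1/1/10/0
#8 slti  r1, r6, 6 ; 0/0/12/0/1/1/10/0
#9 nor  r3, r4, r4 ; 0/0/12/65534/1/1/10/0
#10 andi  r4, r4, 3 ; 0/0/12/65534/1/1/10/0
#11 or   r1, r7, r7 ; 0/0/12/65534/1/1/10/0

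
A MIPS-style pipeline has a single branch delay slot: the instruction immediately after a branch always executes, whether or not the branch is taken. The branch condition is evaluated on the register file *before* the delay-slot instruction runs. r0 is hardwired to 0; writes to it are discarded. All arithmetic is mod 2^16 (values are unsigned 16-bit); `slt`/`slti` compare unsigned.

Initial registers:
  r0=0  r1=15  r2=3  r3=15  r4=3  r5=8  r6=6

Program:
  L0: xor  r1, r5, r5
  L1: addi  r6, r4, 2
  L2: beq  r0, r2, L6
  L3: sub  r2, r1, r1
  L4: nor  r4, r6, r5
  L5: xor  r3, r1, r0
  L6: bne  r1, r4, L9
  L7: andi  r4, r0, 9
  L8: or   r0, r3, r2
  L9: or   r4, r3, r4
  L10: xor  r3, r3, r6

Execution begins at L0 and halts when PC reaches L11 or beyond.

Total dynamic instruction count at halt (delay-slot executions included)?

10

[0] xor  r1, r5, r5  →  {r0:0, r1:0, r2:3, r3:15, r4:3, r5:8, r6:6}
[1] addi  r6, r4, 2  →  {r0:0, r1:0, r2:3, r3:15, r4:3, r5:8, r6:5}
[2] beq  r0, r2, L6  →  {r0:0, r1:0, r2:3, r3:15, r4:3, r5:8, r6:5}  ⟨branch fallthrough⟩
[3] sub  r2, r1, r1  →  {r0:0, r1:0, r2:0, r3:15, r4:3, r5:8, r6:5}
[4] nor  r4, r6, r5  →  {r0:0, r1:0, r2:0, r3:15, r4:65522, r5:8, r6:5}
[5] xor  r3, r1, r0  →  {r0:0, r1:0, r2:0, r3:0, r4:65522, r5:8, r6:5}
[6] bne  r1, r4, L9  →  {r0:0, r1:0, r2:0, r3:0, r4:65522, r5:8, r6:5}  ⟨branch taken⟩
[7] andi  r4, r0, 9  →  {r0:0, r1:0, r2:0, r3:0, r4:0, r5:8, r6:5}
[9] or   r4, r3, r4  →  {r0:0, r1:0, r2:0, r3:0, r4:0, r5:8, r6:5}
[10] xor  r3, r3, r6  →  {r0:0, r1:0, r2:0, r3:5, r4:0, r5:8, r6:5}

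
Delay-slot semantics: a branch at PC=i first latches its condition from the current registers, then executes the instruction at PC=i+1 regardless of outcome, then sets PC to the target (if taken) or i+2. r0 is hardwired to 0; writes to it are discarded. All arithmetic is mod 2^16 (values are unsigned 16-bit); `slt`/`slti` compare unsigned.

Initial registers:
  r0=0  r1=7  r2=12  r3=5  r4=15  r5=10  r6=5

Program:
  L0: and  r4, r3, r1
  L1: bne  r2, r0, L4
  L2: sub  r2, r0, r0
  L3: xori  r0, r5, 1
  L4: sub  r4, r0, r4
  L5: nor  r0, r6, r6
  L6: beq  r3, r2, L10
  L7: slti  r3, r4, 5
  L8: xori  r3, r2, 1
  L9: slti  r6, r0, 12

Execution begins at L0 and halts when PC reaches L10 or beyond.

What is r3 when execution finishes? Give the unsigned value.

#0 and  r4, r3, r1 ; 0/7/12/5/5/10/5
#1 bne  r2, r0, L4 ; 0/7/12/5/5/10/5 ; →target
#2 sub  r2, r0, r0 ; 0/7/0/5/5/10/5
#4 sub  r4, r0, r4 ; 0/7/0/5/65531/10/5
#5 nor  r0, r6, r6 ; 0/7/0/5/65531/10/5
#6 beq  r3, r2, L10 ; 0/7/0/5/65531/10/5 ; →fallthru
#7 slti  r3, r4, 5 ; 0/7/0/0/65531/10/5
#8 xori  r3, r2, 1 ; 0/7/0/1/65531/10/5
#9 slti  r6, r0, 12 ; 0/7/0/1/65531/10/1

1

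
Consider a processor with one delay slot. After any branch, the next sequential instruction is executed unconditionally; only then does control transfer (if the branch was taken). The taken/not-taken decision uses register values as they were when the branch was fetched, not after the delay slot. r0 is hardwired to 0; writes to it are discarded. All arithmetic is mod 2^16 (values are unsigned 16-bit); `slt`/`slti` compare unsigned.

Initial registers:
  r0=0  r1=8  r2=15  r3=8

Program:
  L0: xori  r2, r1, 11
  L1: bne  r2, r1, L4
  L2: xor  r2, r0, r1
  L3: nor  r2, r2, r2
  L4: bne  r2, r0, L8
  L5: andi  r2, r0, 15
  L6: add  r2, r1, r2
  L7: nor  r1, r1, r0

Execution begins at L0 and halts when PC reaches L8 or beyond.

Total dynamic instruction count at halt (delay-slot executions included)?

5

PC=0  xori  r2, r1, 11       | r0=0 r1=8 r2=3 r3=8
PC=1  bne  r2, r1, L4        | r0=0 r1=8 r2=3 r3=8  [TAKEN]
PC=2  xor  r2, r0, r1        | r0=0 r1=8 r2=8 r3=8
PC=4  bne  r2, r0, L8        | r0=0 r1=8 r2=8 r3=8  [TAKEN]
PC=5  andi  r2, r0, 15       | r0=0 r1=8 r2=0 r3=8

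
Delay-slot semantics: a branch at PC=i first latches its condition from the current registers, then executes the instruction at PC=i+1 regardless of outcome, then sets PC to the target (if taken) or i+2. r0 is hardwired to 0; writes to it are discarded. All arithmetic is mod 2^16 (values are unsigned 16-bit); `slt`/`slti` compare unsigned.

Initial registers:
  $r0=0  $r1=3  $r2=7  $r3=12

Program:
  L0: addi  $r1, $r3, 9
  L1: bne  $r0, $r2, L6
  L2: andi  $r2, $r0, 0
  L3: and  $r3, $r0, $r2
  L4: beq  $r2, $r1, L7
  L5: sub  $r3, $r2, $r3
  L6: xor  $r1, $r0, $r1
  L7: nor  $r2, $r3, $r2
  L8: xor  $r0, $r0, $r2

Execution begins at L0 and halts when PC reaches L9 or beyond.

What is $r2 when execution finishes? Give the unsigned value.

  step pc=0: addi  $r1, $r3, 9  regs=(0,21,7,12)
  step pc=1: bne  $r0, $r2, L6  cond=T  regs=(0,21,7,12)
  step pc=2: andi  $r2, $r0, 0  regs=(0,21,0,12)
  step pc=6: xor  $r1, $r0, $r1  regs=(0,21,0,12)
  step pc=7: nor  $r2, $r3, $r2  regs=(0,21,65523,12)
  step pc=8: xor  $r0, $r0, $r2  regs=(0,21,65523,12)

65523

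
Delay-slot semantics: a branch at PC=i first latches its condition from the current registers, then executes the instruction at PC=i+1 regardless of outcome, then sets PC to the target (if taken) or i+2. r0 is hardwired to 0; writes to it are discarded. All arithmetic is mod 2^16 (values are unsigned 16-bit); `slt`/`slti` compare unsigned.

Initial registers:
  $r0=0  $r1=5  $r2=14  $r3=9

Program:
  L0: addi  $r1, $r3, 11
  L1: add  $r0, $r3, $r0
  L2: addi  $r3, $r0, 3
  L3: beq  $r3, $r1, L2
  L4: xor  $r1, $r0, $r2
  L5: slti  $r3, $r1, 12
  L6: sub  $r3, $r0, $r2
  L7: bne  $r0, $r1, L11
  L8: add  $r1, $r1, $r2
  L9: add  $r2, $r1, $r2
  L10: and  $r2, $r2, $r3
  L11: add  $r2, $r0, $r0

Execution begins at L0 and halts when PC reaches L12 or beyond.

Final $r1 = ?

  step pc=0: addi  $r1, $r3, 11  regs=(0,20,14,9)
  step pc=1: add  $r0, $r3, $r0  regs=(0,20,14,9)
  step pc=2: addi  $r3, $r0, 3  regs=(0,20,14,3)
  step pc=3: beq  $r3, $r1, L2  cond=F  regs=(0,20,14,3)
  step pc=4: xor  $r1, $r0, $r2  regs=(0,14,14,3)
  step pc=5: slti  $r3, $r1, 12  regs=(0,14,14,0)
  step pc=6: sub  $r3, $r0, $r2  regs=(0,14,14,65522)
  step pc=7: bne  $r0, $r1, L11  cond=T  regs=(0,14,14,65522)
  step pc=8: add  $r1, $r1, $r2  regs=(0,28,14,65522)
  step pc=11: add  $r2, $r0, $r0  regs=(0,28,0,65522)

28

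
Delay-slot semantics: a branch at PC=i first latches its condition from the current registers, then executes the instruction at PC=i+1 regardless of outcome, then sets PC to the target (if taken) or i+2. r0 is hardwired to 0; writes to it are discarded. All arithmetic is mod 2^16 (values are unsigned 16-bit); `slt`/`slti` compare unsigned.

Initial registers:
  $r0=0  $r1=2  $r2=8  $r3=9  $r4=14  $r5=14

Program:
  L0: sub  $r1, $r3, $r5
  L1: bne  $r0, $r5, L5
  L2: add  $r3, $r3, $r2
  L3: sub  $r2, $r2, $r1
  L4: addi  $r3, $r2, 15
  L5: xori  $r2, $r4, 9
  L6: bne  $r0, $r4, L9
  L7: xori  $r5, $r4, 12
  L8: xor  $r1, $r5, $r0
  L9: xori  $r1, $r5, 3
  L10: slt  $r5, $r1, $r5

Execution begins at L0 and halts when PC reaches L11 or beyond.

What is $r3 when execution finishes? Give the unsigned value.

17

[0] sub  $r1, $r3, $r5  →  {$r0:0, $r1:65531, $r2:8, $r3:9, $r4:14, $r5:14}
[1] bne  $r0, $r5, L5  →  {$r0:0, $r1:65531, $r2:8, $r3:9, $r4:14, $r5:14}  ⟨branch taken⟩
[2] add  $r3, $r3, $r2  →  {$r0:0, $r1:65531, $r2:8, $r3:17, $r4:14, $r5:14}
[5] xori  $r2, $r4, 9  →  {$r0:0, $r1:65531, $r2:7, $r3:17, $r4:14, $r5:14}
[6] bne  $r0, $r4, L9  →  {$r0:0, $r1:65531, $r2:7, $r3:17, $r4:14, $r5:14}  ⟨branch taken⟩
[7] xori  $r5, $r4, 12  →  {$r0:0, $r1:65531, $r2:7, $r3:17, $r4:14, $r5:2}
[9] xori  $r1, $r5, 3  →  {$r0:0, $r1:1, $r2:7, $r3:17, $r4:14, $r5:2}
[10] slt  $r5, $r1, $r5  →  {$r0:0, $r1:1, $r2:7, $r3:17, $r4:14, $r5:1}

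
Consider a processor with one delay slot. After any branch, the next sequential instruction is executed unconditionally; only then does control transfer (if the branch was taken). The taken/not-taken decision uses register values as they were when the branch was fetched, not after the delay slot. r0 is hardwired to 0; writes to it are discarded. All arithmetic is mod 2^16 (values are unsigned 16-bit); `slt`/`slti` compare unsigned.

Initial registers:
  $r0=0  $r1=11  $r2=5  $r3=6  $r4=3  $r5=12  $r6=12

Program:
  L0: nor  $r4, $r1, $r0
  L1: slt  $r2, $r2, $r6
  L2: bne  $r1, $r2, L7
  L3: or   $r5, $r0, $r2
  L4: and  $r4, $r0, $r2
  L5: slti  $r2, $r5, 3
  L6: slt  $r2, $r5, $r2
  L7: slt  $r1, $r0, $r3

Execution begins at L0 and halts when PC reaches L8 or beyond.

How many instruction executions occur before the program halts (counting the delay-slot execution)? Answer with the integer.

5

#0 nor  $r4, $r1, $r0 ; 0/11/5/6/65524/12/12
#1 slt  $r2, $r2, $r6 ; 0/11/1/6/65524/12/12
#2 bne  $r1, $r2, L7 ; 0/11/1/6/65524/12/12 ; →target
#3 or   $r5, $r0, $r2 ; 0/11/1/6/65524/1/12
#7 slt  $r1, $r0, $r3 ; 0/1/1/6/65524/1/12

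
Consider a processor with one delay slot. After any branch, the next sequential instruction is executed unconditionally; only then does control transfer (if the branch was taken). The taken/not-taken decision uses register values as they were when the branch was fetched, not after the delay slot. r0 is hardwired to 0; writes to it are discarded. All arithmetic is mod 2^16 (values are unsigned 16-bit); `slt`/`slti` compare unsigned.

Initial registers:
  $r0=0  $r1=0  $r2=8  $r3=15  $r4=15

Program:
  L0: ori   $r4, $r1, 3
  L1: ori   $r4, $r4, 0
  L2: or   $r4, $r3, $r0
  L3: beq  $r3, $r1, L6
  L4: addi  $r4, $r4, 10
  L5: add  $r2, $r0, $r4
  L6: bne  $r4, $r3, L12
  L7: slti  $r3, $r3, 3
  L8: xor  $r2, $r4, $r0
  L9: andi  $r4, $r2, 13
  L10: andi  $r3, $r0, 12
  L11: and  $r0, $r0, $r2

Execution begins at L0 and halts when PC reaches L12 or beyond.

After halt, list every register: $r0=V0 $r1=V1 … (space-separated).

$r0=0 $r1=0 $r2=25 $r3=0 $r4=25

[0] ori   $r4, $r1, 3  →  {$r0:0, $r1:0, $r2:8, $r3:15, $r4:3}
[1] ori   $r4, $r4, 0  →  {$r0:0, $r1:0, $r2:8, $r3:15, $r4:3}
[2] or   $r4, $r3, $r0  →  {$r0:0, $r1:0, $r2:8, $r3:15, $r4:15}
[3] beq  $r3, $r1, L6  →  {$r0:0, $r1:0, $r2:8, $r3:15, $r4:15}  ⟨branch fallthrough⟩
[4] addi  $r4, $r4, 10  →  {$r0:0, $r1:0, $r2:8, $r3:15, $r4:25}
[5] add  $r2, $r0, $r4  →  {$r0:0, $r1:0, $r2:25, $r3:15, $r4:25}
[6] bne  $r4, $r3, L12  →  {$r0:0, $r1:0, $r2:25, $r3:15, $r4:25}  ⟨branch taken⟩
[7] slti  $r3, $r3, 3  →  {$r0:0, $r1:0, $r2:25, $r3:0, $r4:25}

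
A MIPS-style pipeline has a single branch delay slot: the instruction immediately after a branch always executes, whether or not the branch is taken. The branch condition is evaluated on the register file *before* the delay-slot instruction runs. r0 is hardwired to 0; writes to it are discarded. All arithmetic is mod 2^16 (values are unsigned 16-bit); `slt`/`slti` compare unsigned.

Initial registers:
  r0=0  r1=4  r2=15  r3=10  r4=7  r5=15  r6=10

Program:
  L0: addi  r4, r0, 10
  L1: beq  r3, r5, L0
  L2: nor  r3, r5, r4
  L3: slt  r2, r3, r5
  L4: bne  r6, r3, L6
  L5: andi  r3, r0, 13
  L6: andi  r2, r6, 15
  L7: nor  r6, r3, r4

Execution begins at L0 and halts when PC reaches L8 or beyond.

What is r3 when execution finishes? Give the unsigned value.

0

[0] addi  r4, r0, 10  →  {r0:0, r1:4, r2:15, r3:10, r4:10, r5:15, r6:10}
[1] beq  r3, r5, L0  →  {r0:0, r1:4, r2:15, r3:10, r4:10, r5:15, r6:10}  ⟨branch fallthrough⟩
[2] nor  r3, r5, r4  →  {r0:0, r1:4, r2:15, r3:65520, r4:10, r5:15, r6:10}
[3] slt  r2, r3, r5  →  {r0:0, r1:4, r2:0, r3:65520, r4:10, r5:15, r6:10}
[4] bne  r6, r3, L6  →  {r0:0, r1:4, r2:0, r3:65520, r4:10, r5:15, r6:10}  ⟨branch taken⟩
[5] andi  r3, r0, 13  →  {r0:0, r1:4, r2:0, r3:0, r4:10, r5:15, r6:10}
[6] andi  r2, r6, 15  →  {r0:0, r1:4, r2:10, r3:0, r4:10, r5:15, r6:10}
[7] nor  r6, r3, r4  →  {r0:0, r1:4, r2:10, r3:0, r4:10, r5:15, r6:65525}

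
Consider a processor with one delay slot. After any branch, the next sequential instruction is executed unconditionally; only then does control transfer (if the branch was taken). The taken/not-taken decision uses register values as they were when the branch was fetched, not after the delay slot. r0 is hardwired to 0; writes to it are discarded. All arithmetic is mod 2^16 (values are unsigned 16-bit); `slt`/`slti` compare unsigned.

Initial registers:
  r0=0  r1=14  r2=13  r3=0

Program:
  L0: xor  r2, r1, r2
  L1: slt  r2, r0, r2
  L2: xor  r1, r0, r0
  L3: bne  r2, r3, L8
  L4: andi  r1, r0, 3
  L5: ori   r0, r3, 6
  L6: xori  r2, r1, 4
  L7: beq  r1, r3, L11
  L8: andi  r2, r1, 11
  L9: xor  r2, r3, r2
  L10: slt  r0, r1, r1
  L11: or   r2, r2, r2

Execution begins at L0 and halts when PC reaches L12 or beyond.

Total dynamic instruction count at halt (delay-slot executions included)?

9

[0] xor  r2, r1, r2  →  {r0:0, r1:14, r2:3, r3:0}
[1] slt  r2, r0, r2  →  {r0:0, r1:14, r2:1, r3:0}
[2] xor  r1, r0, r0  →  {r0:0, r1:0, r2:1, r3:0}
[3] bne  r2, r3, L8  →  {r0:0, r1:0, r2:1, r3:0}  ⟨branch taken⟩
[4] andi  r1, r0, 3  →  {r0:0, r1:0, r2:1, r3:0}
[8] andi  r2, r1, 11  →  {r0:0, r1:0, r2:0, r3:0}
[9] xor  r2, r3, r2  →  {r0:0, r1:0, r2:0, r3:0}
[10] slt  r0, r1, r1  →  {r0:0, r1:0, r2:0, r3:0}
[11] or   r2, r2, r2  →  {r0:0, r1:0, r2:0, r3:0}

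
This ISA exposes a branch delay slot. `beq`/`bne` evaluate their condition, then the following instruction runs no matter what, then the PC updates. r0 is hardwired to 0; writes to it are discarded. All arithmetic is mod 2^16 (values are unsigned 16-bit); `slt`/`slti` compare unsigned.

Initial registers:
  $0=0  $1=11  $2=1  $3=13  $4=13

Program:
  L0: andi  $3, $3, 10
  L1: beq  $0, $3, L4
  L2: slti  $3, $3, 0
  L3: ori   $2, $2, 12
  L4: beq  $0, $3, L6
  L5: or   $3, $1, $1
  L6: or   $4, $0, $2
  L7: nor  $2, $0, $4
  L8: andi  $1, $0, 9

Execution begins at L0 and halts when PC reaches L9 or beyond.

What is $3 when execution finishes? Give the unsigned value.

PC=0  andi  $3, $3, 10       | $0=0 $1=11 $2=1 $3=8 $4=13
PC=1  beq  $0, $3, L4        | $0=0 $1=11 $2=1 $3=8 $4=13  [not taken]
PC=2  slti  $3, $3, 0        | $0=0 $1=11 $2=1 $3=0 $4=13
PC=3  ori   $2, $2, 12       | $0=0 $1=11 $2=13 $3=0 $4=13
PC=4  beq  $0, $3, L6        | $0=0 $1=11 $2=13 $3=0 $4=13  [TAKEN]
PC=5  or   $3, $1, $1        | $0=0 $1=11 $2=13 $3=11 $4=13
PC=6  or   $4, $0, $2        | $0=0 $1=11 $2=13 $3=11 $4=13
PC=7  nor  $2, $0, $4        | $0=0 $1=11 $2=65522 $3=11 $4=13
PC=8  andi  $1, $0, 9        | $0=0 $1=0 $2=65522 $3=11 $4=13

11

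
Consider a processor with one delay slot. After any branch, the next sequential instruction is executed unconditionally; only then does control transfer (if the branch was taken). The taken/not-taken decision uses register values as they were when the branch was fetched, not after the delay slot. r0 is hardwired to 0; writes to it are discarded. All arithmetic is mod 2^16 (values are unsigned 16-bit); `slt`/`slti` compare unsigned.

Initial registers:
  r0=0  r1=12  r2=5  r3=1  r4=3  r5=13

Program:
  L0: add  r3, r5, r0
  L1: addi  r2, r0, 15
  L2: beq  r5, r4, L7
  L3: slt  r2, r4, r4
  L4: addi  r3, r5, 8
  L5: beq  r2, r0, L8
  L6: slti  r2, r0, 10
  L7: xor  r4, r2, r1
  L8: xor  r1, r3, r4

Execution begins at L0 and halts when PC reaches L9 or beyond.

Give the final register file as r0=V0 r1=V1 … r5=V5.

r0=0 r1=22 r2=1 r3=21 r4=3 r5=13

#0 add  r3, r5, r0 ; 0/12/5/13/3/13
#1 addi  r2, r0, 15 ; 0/12/15/13/3/13
#2 beq  r5, r4, L7 ; 0/12/15/13/3/13 ; →fallthru
#3 slt  r2, r4, r4 ; 0/12/0/13/3/13
#4 addi  r3, r5, 8 ; 0/12/0/21/3/13
#5 beq  r2, r0, L8 ; 0/12/0/21/3/13 ; →target
#6 slti  r2, r0, 10 ; 0/12/1/21/3/13
#8 xor  r1, r3, r4 ; 0/22/1/21/3/13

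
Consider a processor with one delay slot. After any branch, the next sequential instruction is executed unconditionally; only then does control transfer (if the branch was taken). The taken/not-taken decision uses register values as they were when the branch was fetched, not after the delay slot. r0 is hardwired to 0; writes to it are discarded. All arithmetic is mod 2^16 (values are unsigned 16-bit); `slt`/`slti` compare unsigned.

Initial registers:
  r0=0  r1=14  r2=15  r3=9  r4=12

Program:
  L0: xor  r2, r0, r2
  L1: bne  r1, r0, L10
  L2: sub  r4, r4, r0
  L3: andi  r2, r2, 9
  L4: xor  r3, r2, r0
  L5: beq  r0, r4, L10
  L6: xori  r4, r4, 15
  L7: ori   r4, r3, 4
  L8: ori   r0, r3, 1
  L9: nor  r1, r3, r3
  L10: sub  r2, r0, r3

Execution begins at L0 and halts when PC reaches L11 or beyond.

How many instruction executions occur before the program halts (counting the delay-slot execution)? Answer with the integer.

#0 xor  r2, r0, r2 ; 0/14/15/9/12
#1 bne  r1, r0, L10 ; 0/14/15/9/12 ; →target
#2 sub  r4, r4, r0 ; 0/14/15/9/12
#10 sub  r2, r0, r3 ; 0/14/65527/9/12

4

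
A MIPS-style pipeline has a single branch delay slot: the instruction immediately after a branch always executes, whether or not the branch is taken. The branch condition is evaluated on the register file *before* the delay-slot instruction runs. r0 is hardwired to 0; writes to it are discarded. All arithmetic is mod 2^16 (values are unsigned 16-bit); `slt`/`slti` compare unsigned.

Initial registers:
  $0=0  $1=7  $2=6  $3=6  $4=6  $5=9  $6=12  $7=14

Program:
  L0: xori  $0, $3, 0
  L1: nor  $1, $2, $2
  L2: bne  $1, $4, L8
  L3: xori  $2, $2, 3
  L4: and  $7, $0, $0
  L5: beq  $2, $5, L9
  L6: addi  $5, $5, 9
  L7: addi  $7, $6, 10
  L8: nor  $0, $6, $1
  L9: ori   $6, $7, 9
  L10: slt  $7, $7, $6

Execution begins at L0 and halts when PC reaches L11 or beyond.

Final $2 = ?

[0] xori  $0, $3, 0  →  {$0:0, $1:7, $2:6, $3:6, $4:6, $5:9, $6:12, $7:14}
[1] nor  $1, $2, $2  →  {$0:0, $1:65529, $2:6, $3:6, $4:6, $5:9, $6:12, $7:14}
[2] bne  $1, $4, L8  →  {$0:0, $1:65529, $2:6, $3:6, $4:6, $5:9, $6:12, $7:14}  ⟨branch taken⟩
[3] xori  $2, $2, 3  →  {$0:0, $1:65529, $2:5, $3:6, $4:6, $5:9, $6:12, $7:14}
[8] nor  $0, $6, $1  →  {$0:0, $1:65529, $2:5, $3:6, $4:6, $5:9, $6:12, $7:14}
[9] ori   $6, $7, 9  →  {$0:0, $1:65529, $2:5, $3:6, $4:6, $5:9, $6:15, $7:14}
[10] slt  $7, $7, $6  →  {$0:0, $1:65529, $2:5, $3:6, $4:6, $5:9, $6:15, $7:1}

5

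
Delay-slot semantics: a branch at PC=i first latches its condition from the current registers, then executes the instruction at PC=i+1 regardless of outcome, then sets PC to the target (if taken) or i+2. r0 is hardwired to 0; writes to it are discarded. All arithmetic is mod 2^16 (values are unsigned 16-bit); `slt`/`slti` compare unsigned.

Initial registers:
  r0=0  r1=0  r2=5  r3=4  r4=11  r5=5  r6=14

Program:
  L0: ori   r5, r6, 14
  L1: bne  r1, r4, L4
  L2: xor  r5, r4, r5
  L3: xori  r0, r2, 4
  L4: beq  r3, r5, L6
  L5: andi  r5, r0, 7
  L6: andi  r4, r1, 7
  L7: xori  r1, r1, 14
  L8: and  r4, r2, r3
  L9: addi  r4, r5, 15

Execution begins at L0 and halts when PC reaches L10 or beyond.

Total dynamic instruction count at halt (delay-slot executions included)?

9

PC=0  ori   r5, r6, 14       | r0=0 r1=0 r2=5 r3=4 r4=11 r5=14 r6=14
PC=1  bne  r1, r4, L4        | r0=0 r1=0 r2=5 r3=4 r4=11 r5=14 r6=14  [TAKEN]
PC=2  xor  r5, r4, r5        | r0=0 r1=0 r2=5 r3=4 r4=11 r5=5 r6=14
PC=4  beq  r3, r5, L6        | r0=0 r1=0 r2=5 r3=4 r4=11 r5=5 r6=14  [not taken]
PC=5  andi  r5, r0, 7        | r0=0 r1=0 r2=5 r3=4 r4=11 r5=0 r6=14
PC=6  andi  r4, r1, 7        | r0=0 r1=0 r2=5 r3=4 r4=0 r5=0 r6=14
PC=7  xori  r1, r1, 14       | r0=0 r1=14 r2=5 r3=4 r4=0 r5=0 r6=14
PC=8  and  r4, r2, r3        | r0=0 r1=14 r2=5 r3=4 r4=4 r5=0 r6=14
PC=9  addi  r4, r5, 15       | r0=0 r1=14 r2=5 r3=4 r4=15 r5=0 r6=14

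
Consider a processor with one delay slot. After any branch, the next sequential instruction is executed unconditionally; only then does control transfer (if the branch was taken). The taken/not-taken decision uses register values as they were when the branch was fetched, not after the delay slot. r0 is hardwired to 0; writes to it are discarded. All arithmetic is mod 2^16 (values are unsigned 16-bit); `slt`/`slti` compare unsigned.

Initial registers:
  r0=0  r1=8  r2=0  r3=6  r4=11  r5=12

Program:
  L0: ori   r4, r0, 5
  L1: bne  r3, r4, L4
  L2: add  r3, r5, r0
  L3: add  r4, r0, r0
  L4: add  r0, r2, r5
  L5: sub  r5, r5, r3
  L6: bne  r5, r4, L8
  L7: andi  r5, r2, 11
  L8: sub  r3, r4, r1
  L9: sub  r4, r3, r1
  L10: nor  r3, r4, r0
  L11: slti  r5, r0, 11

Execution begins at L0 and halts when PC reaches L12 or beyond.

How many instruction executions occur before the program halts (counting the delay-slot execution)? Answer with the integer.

11

PC=0  ori   r4, r0, 5        | r0=0 r1=8 r2=0 r3=6 r4=5 r5=12
PC=1  bne  r3, r4, L4        | r0=0 r1=8 r2=0 r3=6 r4=5 r5=12  [TAKEN]
PC=2  add  r3, r5, r0        | r0=0 r1=8 r2=0 r3=12 r4=5 r5=12
PC=4  add  r0, r2, r5        | r0=0 r1=8 r2=0 r3=12 r4=5 r5=12
PC=5  sub  r5, r5, r3        | r0=0 r1=8 r2=0 r3=12 r4=5 r5=0
PC=6  bne  r5, r4, L8        | r0=0 r1=8 r2=0 r3=12 r4=5 r5=0  [TAKEN]
PC=7  andi  r5, r2, 11       | r0=0 r1=8 r2=0 r3=12 r4=5 r5=0
PC=8  sub  r3, r4, r1        | r0=0 r1=8 r2=0 r3=65533 r4=5 r5=0
PC=9  sub  r4, r3, r1        | r0=0 r1=8 r2=0 r3=65533 r4=65525 r5=0
PC=10 nor  r3, r4, r0        | r0=0 r1=8 r2=0 r3=10 r4=65525 r5=0
PC=11 slti  r5, r0, 11       | r0=0 r1=8 r2=0 r3=10 r4=65525 r5=1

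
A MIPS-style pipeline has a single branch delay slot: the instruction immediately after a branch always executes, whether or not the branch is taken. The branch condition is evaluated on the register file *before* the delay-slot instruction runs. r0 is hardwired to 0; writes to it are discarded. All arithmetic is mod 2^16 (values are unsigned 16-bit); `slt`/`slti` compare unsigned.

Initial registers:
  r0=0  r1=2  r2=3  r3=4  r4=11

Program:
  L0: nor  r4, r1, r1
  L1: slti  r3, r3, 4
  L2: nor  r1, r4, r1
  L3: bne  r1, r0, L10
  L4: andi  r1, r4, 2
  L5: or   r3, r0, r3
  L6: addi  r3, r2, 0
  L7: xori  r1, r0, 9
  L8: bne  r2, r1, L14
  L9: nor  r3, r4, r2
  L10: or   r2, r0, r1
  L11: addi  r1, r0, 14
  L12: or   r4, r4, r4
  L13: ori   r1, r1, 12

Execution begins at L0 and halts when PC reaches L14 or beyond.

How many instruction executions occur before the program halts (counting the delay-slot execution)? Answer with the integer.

10

[0] nor  r4, r1, r1  →  {r0:0, r1:2, r2:3, r3:4, r4:65533}
[1] slti  r3, r3, 4  →  {r0:0, r1:2, r2:3, r3:0, r4:65533}
[2] nor  r1, r4, r1  →  {r0:0, r1:0, r2:3, r3:0, r4:65533}
[3] bne  r1, r0, L10  →  {r0:0, r1:0, r2:3, r3:0, r4:65533}  ⟨branch fallthrough⟩
[4] andi  r1, r4, 2  →  {r0:0, r1:0, r2:3, r3:0, r4:65533}
[5] or   r3, r0, r3  →  {r0:0, r1:0, r2:3, r3:0, r4:65533}
[6] addi  r3, r2, 0  →  {r0:0, r1:0, r2:3, r3:3, r4:65533}
[7] xori  r1, r0, 9  →  {r0:0, r1:9, r2:3, r3:3, r4:65533}
[8] bne  r2, r1, L14  →  {r0:0, r1:9, r2:3, r3:3, r4:65533}  ⟨branch taken⟩
[9] nor  r3, r4, r2  →  {r0:0, r1:9, r2:3, r3:0, r4:65533}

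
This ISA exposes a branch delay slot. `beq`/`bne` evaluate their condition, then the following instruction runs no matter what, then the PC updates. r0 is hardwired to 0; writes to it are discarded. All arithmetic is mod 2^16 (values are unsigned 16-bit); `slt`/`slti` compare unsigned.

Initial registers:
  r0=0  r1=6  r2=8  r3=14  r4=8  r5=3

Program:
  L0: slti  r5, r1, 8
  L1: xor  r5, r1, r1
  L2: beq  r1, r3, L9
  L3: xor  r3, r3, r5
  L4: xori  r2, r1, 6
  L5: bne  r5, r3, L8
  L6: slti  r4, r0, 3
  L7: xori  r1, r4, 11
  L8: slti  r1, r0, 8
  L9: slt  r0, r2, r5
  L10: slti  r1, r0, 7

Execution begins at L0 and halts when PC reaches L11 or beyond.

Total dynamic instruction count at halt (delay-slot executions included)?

#0 slti  r5, r1, 8 ; 0/6/8/14/8/1
#1 xor  r5, r1, r1 ; 0/6/8/14/8/0
#2 beq  r1, r3, L9 ; 0/6/8/14/8/0 ; →fallthru
#3 xor  r3, r3, r5 ; 0/6/8/14/8/0
#4 xori  r2, r1, 6 ; 0/6/0/14/8/0
#5 bne  r5, r3, L8 ; 0/6/0/14/8/0 ; →target
#6 slti  r4, r0, 3 ; 0/6/0/14/1/0
#8 slti  r1, r0, 8 ; 0/1/0/14/1/0
#9 slt  r0, r2, r5 ; 0/1/0/14/1/0
#10 slti  r1, r0, 7 ; 0/1/0/14/1/0

10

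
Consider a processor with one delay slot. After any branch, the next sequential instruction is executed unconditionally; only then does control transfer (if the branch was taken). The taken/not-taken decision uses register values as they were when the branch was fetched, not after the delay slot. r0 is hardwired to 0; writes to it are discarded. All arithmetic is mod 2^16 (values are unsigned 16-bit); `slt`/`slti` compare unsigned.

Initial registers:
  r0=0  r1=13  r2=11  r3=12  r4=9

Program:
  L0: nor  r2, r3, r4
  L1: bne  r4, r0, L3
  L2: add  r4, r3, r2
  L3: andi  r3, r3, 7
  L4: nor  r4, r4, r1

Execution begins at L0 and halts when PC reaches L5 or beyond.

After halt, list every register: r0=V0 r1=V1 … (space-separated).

  step pc=0: nor  r2, r3, r4  regs=(0,13,65522,12,9)
  step pc=1: bne  r4, r0, L3  cond=T  regs=(0,13,65522,12,9)
  step pc=2: add  r4, r3, r2  regs=(0,13,65522,12,65534)
  step pc=3: andi  r3, r3, 7  regs=(0,13,65522,4,65534)
  step pc=4: nor  r4, r4, r1  regs=(0,13,65522,4,0)

r0=0 r1=13 r2=65522 r3=4 r4=0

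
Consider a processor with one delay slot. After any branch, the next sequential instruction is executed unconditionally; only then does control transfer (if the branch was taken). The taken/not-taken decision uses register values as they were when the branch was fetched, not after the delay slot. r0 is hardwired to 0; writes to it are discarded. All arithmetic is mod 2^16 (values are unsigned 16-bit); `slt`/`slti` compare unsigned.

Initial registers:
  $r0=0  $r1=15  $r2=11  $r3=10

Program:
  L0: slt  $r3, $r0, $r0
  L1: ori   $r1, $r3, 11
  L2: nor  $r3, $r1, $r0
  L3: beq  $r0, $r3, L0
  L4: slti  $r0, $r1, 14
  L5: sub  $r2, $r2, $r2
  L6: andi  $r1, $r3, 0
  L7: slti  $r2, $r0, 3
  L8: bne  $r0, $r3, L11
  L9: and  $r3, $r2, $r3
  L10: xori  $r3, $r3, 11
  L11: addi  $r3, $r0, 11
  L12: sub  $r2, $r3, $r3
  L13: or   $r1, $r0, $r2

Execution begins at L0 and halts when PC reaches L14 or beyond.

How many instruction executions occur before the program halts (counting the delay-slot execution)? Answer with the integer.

13

[0] slt  $r3, $r0, $r0  →  {$r0:0, $r1:15, $r2:11, $r3:0}
[1] ori   $r1, $r3, 11  →  {$r0:0, $r1:11, $r2:11, $r3:0}
[2] nor  $r3, $r1, $r0  →  {$r0:0, $r1:11, $r2:11, $r3:65524}
[3] beq  $r0, $r3, L0  →  {$r0:0, $r1:11, $r2:11, $r3:65524}  ⟨branch fallthrough⟩
[4] slti  $r0, $r1, 14  →  {$r0:0, $r1:11, $r2:11, $r3:65524}
[5] sub  $r2, $r2, $r2  →  {$r0:0, $r1:11, $r2:0, $r3:65524}
[6] andi  $r1, $r3, 0  →  {$r0:0, $r1:0, $r2:0, $r3:65524}
[7] slti  $r2, $r0, 3  →  {$r0:0, $r1:0, $r2:1, $r3:65524}
[8] bne  $r0, $r3, L11  →  {$r0:0, $r1:0, $r2:1, $r3:65524}  ⟨branch taken⟩
[9] and  $r3, $r2, $r3  →  {$r0:0, $r1:0, $r2:1, $r3:0}
[11] addi  $r3, $r0, 11  →  {$r0:0, $r1:0, $r2:1, $r3:11}
[12] sub  $r2, $r3, $r3  →  {$r0:0, $r1:0, $r2:0, $r3:11}
[13] or   $r1, $r0, $r2  →  {$r0:0, $r1:0, $r2:0, $r3:11}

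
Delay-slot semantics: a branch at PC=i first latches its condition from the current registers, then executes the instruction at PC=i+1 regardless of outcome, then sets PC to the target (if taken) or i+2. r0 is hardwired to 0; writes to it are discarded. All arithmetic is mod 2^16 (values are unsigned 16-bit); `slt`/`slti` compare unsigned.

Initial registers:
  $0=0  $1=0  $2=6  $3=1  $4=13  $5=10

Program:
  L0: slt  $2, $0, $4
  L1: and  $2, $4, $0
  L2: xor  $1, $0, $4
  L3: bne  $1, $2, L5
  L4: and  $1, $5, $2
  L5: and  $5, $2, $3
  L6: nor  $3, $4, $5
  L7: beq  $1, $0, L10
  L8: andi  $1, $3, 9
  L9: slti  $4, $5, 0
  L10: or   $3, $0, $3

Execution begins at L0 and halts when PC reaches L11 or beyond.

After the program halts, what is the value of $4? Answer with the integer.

13

#0 slt  $2, $0, $4 ; 0/0/1/1/13/10
#1 and  $2, $4, $0 ; 0/0/0/1/13/10
#2 xor  $1, $0, $4 ; 0/13/0/1/13/10
#3 bne  $1, $2, L5 ; 0/13/0/1/13/10 ; →target
#4 and  $1, $5, $2 ; 0/0/0/1/13/10
#5 and  $5, $2, $3 ; 0/0/0/1/13/0
#6 nor  $3, $4, $5 ; 0/0/0/65522/13/0
#7 beq  $1, $0, L10 ; 0/0/0/65522/13/0 ; →target
#8 andi  $1, $3, 9 ; 0/0/0/65522/13/0
#10 or   $3, $0, $3 ; 0/0/0/65522/13/0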